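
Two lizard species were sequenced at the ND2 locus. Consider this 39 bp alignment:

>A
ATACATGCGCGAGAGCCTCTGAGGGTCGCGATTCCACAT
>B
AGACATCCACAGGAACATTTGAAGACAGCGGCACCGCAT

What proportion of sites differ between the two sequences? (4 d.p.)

0.4103

The sequences differ at 16 of 39 positions.
p = 16/39 = 0.410256… ≈ 0.4103 (to 4 d.p.).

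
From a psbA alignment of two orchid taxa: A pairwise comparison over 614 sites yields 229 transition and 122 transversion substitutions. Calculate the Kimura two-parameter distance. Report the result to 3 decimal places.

1.573

P = 229/614 ≈ 0.372964 and Q = 122/614 ≈ 0.198697.
Under the Kimura two-parameter model, d = −½ ln(1 − 2P − Q) − ¼ ln(1 − 2Q).
1 − 2P − Q = 0.055375, giving −½ ln(0.055375) = 1.446814.
1 − 2Q = 0.602606, giving −¼ ln(0.602606) = 0.126623.
d = 1.446814 + 0.126623 = 1.573437.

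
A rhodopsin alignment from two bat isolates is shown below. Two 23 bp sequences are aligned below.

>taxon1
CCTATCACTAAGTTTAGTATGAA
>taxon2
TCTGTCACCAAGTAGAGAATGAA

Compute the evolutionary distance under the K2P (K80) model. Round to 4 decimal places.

0.3238

Of 23 sites, 3 differences are transitions and 3 are transversions, so P = 3/23 ≈ 0.130435 and Q = 3/23 ≈ 0.130435.
Under the Kimura two-parameter model, d = −½ ln(1 − 2P − Q) − ¼ ln(1 − 2Q).
1 − 2P − Q = 0.608695, giving −½ ln(0.608695) = 0.248219.
1 − 2Q = 0.73913, giving −¼ ln(0.73913) = 0.075570.
d = 0.248219 + 0.075570 = 0.323789.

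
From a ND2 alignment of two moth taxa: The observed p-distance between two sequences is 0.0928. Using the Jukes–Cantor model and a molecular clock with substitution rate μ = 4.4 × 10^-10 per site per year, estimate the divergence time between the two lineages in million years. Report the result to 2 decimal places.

112.57

d = −(3/4) ln(1 − 4p/3) = −0.75 ln(1 − 0.123733) = −0.75 ln(0.876267)
  = −0.75 × (-0.132084) = 0.099063 substitutions/site.
Under a molecular clock d = 2μt, so t = d/(2μ) = 0.099063 / (2 × 4.4 × 10^-10) = 112.57 million years.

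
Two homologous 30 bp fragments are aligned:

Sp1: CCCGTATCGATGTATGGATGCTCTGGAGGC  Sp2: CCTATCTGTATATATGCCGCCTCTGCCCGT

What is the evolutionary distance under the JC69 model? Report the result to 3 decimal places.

0.730

The sequences differ at 14 of 30 sites, so p = 14/30 ≈ 0.466667.
d = −(3/4) ln(1 − 4p/3) = −0.75 ln(1 − 0.622223) = −0.75 ln(0.377777)
  = −0.75 × (-0.973451) = 0.730088 substitutions/site.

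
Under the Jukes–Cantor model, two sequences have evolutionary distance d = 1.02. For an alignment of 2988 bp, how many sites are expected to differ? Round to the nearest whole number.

1666

Invert JC69: p = (3/4)(1 − e^(−4d/3)) = 0.75 × (1 − e^(-1.36)) = 0.75 × (1 − 0.256661) = 0.557504.
Expected differing sites = pL ≈ 0.557504 × 2988 = 1665.821952 ≈ 1666.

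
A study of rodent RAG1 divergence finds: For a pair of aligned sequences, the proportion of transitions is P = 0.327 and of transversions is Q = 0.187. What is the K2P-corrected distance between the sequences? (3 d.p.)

Under the Kimura two-parameter model, d = −½ ln(1 − 2P − Q) − ¼ ln(1 − 2Q).
1 − 2P − Q = 0.159, giving −½ ln(0.159) = 0.919426.
1 − 2Q = 0.626, giving −¼ ln(0.626) = 0.117101.
d = 0.919426 + 0.117101 = 1.036527.

1.037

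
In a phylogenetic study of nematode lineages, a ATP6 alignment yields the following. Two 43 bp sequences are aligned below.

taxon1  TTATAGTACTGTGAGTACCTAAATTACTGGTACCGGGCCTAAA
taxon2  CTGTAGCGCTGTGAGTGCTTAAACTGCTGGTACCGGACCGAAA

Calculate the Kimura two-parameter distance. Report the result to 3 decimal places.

Of 43 sites, 9 differences are transitions and 1 are transversions, so P = 9/43 ≈ 0.209302 and Q = 1/43 ≈ 0.023256.
Under the Kimura two-parameter model, d = −½ ln(1 − 2P − Q) − ¼ ln(1 − 2Q).
1 − 2P − Q = 0.55814, giving −½ ln(0.55814) = 0.291573.
1 − 2Q = 0.953488, giving −¼ ln(0.953488) = 0.011907.
d = 0.291573 + 0.011907 = 0.303480.

0.303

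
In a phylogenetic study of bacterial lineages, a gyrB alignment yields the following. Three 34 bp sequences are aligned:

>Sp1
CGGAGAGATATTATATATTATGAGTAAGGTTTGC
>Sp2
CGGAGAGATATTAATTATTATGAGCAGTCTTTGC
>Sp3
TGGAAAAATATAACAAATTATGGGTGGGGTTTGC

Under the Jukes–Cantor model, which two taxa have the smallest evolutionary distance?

Sp1–Sp2: 6/34 differ, p = 0.176, d = 0.201.
Sp1–Sp3: 9/34 differ, p = 0.265, d = 0.326.
Sp2–Sp3: 12/34 differ, p = 0.353, d = 0.477.
The smallest distance is between Sp1 and Sp2.

Sp1 and Sp2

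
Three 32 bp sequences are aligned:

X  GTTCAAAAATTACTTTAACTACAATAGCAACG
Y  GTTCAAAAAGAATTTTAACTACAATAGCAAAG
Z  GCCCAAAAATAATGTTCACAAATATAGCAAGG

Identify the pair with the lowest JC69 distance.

X and Y

X–Y: 4/32 differ, p = 0.125, d = 0.137.
X–Z: 10/32 differ, p = 0.313, d = 0.404.
Y–Z: 9/32 differ, p = 0.281, d = 0.353.
The smallest distance is between X and Y.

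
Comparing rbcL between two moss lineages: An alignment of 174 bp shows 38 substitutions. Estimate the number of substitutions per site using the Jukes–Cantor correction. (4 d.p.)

p = 38/174 ≈ 0.218391.
d = −(3/4) ln(1 − 4p/3) = −0.75 ln(1 − 0.291188) = −0.75 ln(0.708812)
  = −0.75 × (-0.344165) = 0.258124 substitutions/site.

0.2581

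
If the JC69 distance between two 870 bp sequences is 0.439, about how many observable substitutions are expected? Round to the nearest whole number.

Invert JC69: p = (3/4)(1 − e^(−4d/3)) = 0.75 × (1 − e^(-0.585333)) = 0.75 × (1 − 0.556920) = 0.332310.
Expected differing sites = pL ≈ 0.332310 × 870 = 289.1097 ≈ 289.

289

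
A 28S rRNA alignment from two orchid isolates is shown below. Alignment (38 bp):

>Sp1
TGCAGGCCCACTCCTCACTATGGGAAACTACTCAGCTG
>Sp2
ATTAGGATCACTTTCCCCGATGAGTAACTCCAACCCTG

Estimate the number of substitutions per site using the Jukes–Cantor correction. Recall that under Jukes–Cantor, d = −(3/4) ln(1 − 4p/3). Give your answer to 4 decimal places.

The sequences differ at 17 of 38 sites, so p = 17/38 ≈ 0.447368.
d = −(3/4) ln(1 − 4p/3) = −0.75 ln(1 − 0.596491) = −0.75 ln(0.403509)
  = −0.75 × (-0.907556) = 0.680667 substitutions/site.

0.6807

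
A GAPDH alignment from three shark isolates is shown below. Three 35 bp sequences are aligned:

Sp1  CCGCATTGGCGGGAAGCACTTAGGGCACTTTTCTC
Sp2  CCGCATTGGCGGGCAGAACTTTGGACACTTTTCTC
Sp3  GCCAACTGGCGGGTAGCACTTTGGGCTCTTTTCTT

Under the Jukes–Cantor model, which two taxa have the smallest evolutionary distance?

Sp1–Sp2: 4/35 differ, p = 0.114, d = 0.124.
Sp1–Sp3: 8/35 differ, p = 0.229, d = 0.273.
Sp2–Sp3: 9/35 differ, p = 0.257, d = 0.315.
The smallest distance is between Sp1 and Sp2.

Sp1 and Sp2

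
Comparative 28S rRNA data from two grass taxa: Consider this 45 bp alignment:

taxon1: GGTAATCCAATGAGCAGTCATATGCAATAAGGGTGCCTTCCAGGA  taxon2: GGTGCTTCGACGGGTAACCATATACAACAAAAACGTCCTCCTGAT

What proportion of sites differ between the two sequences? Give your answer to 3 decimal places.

The sequences differ at 20 of 45 positions.
p = 20/45 = 0.444444… ≈ 0.444 (to 3 d.p.).

0.444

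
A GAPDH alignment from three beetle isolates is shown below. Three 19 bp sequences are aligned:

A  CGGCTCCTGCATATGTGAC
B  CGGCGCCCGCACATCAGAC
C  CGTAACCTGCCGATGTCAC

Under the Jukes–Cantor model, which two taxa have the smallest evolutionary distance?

A and B

A–B: 5/19 differ, p = 0.263, d = 0.324.
A–C: 6/19 differ, p = 0.316, d = 0.410.
B–C: 9/19 differ, p = 0.474, d = 0.749.
The smallest distance is between A and B.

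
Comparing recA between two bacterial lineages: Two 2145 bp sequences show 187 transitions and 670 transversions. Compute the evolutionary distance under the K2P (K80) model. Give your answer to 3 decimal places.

P = 187/2145 ≈ 0.087179 and Q = 670/2145 ≈ 0.312354.
Under the Kimura two-parameter model, d = −½ ln(1 − 2P − Q) − ¼ ln(1 − 2Q).
1 − 2P − Q = 0.513288, giving −½ ln(0.513288) = 0.333459.
1 − 2Q = 0.375292, giving −¼ ln(0.375292) = 0.245013.
d = 0.333459 + 0.245013 = 0.578472.

0.578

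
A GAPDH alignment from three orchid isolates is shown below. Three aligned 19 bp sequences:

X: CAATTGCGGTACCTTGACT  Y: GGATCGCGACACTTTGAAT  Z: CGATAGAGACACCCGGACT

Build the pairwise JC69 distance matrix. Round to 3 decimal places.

X–Y: 7/19 sites differ → p ≈ 0.368421, d = −0.75 ln(1 − 0.491228) = 0.506816 ≈ 0.507.
X–Z: 7/19 sites differ → p ≈ 0.368421, d = −0.75 ln(1 − 0.491228) = 0.506816 ≈ 0.507.
Y–Z: 7/19 sites differ → p ≈ 0.368421, d = −0.75 ln(1 − 0.491228) = 0.506816 ≈ 0.507.

d(X,Y) = 0.507, d(X,Z) = 0.507, d(Y,Z) = 0.507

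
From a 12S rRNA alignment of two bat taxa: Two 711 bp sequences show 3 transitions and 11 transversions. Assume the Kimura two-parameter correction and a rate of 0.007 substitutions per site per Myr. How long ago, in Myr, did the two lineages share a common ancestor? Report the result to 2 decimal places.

1.43

P = 3/711 ≈ 0.004219 and Q = 11/711 ≈ 0.015471.
Under the Kimura two-parameter model, d = −½ ln(1 − 2P − Q) − ¼ ln(1 − 2Q).
1 − 2P − Q = 0.976091, giving −½ ln(0.976091) = 0.012100.
1 − 2Q = 0.969058, giving −¼ ln(0.969058) = 0.007858.
d = 0.012100 + 0.007858 = 0.019958.
Under a molecular clock d = 2μt, so t = d/(2μ) = 0.019958 / (2 × 0.007) = 1.43 Myr.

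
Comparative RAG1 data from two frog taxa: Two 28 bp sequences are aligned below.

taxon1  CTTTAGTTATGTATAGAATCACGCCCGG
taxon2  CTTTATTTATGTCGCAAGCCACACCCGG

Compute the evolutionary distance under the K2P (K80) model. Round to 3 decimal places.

0.364

Of 28 sites, 4 differences are transitions and 4 are transversions, so P = 4/28 ≈ 0.142857 and Q = 4/28 ≈ 0.142857.
Under the Kimura two-parameter model, d = −½ ln(1 − 2P − Q) − ¼ ln(1 − 2Q).
1 − 2P − Q = 0.571429, giving −½ ln(0.571429) = 0.279808.
1 − 2Q = 0.714286, giving −¼ ln(0.714286) = 0.084118.
d = 0.279808 + 0.084118 = 0.363926.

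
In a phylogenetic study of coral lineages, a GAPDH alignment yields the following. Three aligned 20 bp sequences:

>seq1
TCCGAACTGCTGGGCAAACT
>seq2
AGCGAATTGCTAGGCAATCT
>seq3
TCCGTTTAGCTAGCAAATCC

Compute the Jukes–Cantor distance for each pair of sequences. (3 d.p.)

seq1–seq2: 5/20 sites differ → p = 0.25, d = −0.75 ln(1 − 0.333333) = 0.304098 ≈ 0.304.
seq1–seq3: 9/20 sites differ → p = 0.45, d = −0.75 ln(1 − 0.6) = 0.687218 ≈ 0.687.
seq2–seq3: 8/20 sites differ → p = 0.4, d = −0.75 ln(1 − 0.533333) = 0.571605 ≈ 0.572.

d(seq1,seq2) = 0.304, d(seq1,seq3) = 0.687, d(seq2,seq3) = 0.572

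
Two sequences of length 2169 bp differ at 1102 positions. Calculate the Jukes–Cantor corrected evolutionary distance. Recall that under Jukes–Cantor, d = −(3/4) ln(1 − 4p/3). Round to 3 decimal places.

p = 1102/2169 ≈ 0.508068.
d = −(3/4) ln(1 − 4p/3) = −0.75 ln(1 − 0.677424) = −0.75 ln(0.322576)
  = −0.75 × (-1.131417) = 0.848563 substitutions/site.

0.849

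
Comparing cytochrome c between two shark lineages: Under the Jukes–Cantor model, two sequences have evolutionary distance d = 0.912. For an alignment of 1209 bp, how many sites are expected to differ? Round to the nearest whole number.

Invert JC69: p = (3/4)(1 − e^(−4d/3)) = 0.75 × (1 − e^(-1.216)) = 0.75 × (1 − 0.296413) = 0.527690.
Expected differing sites = pL ≈ 0.527690 × 1209 = 637.97721 ≈ 638.

638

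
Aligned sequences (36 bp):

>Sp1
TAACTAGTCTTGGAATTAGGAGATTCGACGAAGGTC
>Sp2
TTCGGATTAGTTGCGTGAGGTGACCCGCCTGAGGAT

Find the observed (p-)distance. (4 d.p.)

The sequences differ at 19 of 36 positions.
p = 19/36 = 0.527777… ≈ 0.5278 (to 4 d.p.).

0.5278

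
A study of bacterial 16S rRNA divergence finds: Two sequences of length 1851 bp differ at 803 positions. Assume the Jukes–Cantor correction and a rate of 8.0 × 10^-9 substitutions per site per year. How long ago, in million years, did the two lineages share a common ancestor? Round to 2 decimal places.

p = 803/1851 ≈ 0.43382.
d = −(3/4) ln(1 − 4p/3) = −0.75 ln(1 − 0.578427) = −0.75 ln(0.421573)
  = −0.75 × (-0.863762) = 0.647822 substitutions/site.
Under a molecular clock d = 2μt, so t = d/(2μ) = 0.647822 / (2 × 8.0 × 10^-9) = 40.49 million years.

40.49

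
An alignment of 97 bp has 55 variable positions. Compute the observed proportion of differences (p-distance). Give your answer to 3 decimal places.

p = 55/97 = 0.567010… ≈ 0.567 (to 3 d.p.).

0.567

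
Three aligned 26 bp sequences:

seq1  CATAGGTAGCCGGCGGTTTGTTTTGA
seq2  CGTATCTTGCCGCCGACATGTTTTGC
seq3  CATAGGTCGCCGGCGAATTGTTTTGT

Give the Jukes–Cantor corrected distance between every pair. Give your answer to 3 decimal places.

d(seq1,seq2) = 0.464, d(seq1,seq3) = 0.172, d(seq2,seq3) = 0.396

seq1–seq2: 9/26 sites differ → p ≈ 0.346154, d = −0.75 ln(1 − 0.461539) = 0.464280 ≈ 0.464.
seq1–seq3: 4/26 sites differ → p ≈ 0.153846, d = −0.75 ln(1 − 0.205128) = 0.172181 ≈ 0.172.
seq2–seq3: 8/26 sites differ → p ≈ 0.307692, d = −0.75 ln(1 − 0.410256) = 0.396050 ≈ 0.396.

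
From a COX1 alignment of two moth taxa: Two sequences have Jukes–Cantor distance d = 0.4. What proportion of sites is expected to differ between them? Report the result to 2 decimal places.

p = (3/4)(1 − e^(−4d/3)) = 0.75 × (1 − e^(-0.533333)) = 0.75 × (1 − 0.586646) = 0.310016.

0.31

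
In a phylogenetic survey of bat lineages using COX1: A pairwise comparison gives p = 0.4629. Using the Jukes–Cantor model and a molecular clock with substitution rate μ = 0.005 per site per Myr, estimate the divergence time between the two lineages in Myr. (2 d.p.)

72.02

d = −(3/4) ln(1 − 4p/3) = −0.75 ln(1 − 0.6172) = −0.75 ln(0.3828)
  = −0.75 × (-0.960243) = 0.720182 substitutions/site.
Under a molecular clock d = 2μt, so t = d/(2μ) = 0.720182 / (2 × 0.005) = 72.02 Myr.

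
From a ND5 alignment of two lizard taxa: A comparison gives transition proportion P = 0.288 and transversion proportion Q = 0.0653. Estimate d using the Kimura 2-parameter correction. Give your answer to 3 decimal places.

0.548

Under the Kimura two-parameter model, d = −½ ln(1 − 2P − Q) − ¼ ln(1 − 2Q).
1 − 2P − Q = 0.3587, giving −½ ln(0.3587) = 0.512634.
1 − 2Q = 0.8694, giving −¼ ln(0.8694) = 0.034988.
d = 0.512634 + 0.034988 = 0.547622.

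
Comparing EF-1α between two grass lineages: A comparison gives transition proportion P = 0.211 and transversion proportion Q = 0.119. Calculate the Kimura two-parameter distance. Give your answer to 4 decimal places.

Under the Kimura two-parameter model, d = −½ ln(1 − 2P − Q) − ¼ ln(1 − 2Q).
1 − 2P − Q = 0.459, giving −½ ln(0.459) = 0.389353.
1 − 2Q = 0.762, giving −¼ ln(0.762) = 0.067952.
d = 0.389353 + 0.067952 = 0.457305.

0.4573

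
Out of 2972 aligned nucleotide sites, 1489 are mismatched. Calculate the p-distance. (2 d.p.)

p = 1489/2972 = 0.501009… ≈ 0.50 (to 2 d.p.).

0.50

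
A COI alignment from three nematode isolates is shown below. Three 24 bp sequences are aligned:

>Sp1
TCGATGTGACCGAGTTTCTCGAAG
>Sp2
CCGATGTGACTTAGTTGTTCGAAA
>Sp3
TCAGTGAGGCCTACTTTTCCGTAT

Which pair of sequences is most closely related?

Sp1–Sp2: 6/24 differ, p = 0.250, d = 0.304.
Sp1–Sp3: 10/24 differ, p = 0.417, d = 0.608.
Sp2–Sp3: 11/24 differ, p = 0.458, d = 0.708.
The smallest distance is between Sp1 and Sp2.

Sp1 and Sp2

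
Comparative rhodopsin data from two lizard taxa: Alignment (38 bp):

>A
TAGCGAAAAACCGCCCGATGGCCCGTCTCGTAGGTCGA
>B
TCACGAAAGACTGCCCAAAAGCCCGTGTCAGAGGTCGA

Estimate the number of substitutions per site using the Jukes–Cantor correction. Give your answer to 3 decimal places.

0.324

The sequences differ at 10 of 38 sites (2, 3, 9, 12, 17, 19, 20, 27, 30, 31), so p = 10/38 ≈ 0.263158.
d = −(3/4) ln(1 − 4p/3) = −0.75 ln(1 − 0.350877) = −0.75 ln(0.649123)
  = −0.75 × (-0.432133) = 0.324100 substitutions/site.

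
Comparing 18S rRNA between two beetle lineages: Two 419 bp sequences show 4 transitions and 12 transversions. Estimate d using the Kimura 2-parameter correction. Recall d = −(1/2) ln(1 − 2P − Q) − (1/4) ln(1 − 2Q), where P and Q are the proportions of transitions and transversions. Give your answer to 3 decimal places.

P = 4/419 ≈ 0.009547 and Q = 12/419 ≈ 0.02864.
Under the Kimura two-parameter model, d = −½ ln(1 − 2P − Q) − ¼ ln(1 − 2Q).
1 − 2P − Q = 0.952266, giving −½ ln(0.952266) = 0.024455.
1 − 2Q = 0.94272, giving −¼ ln(0.94272) = 0.014746.
d = 0.024455 + 0.014746 = 0.039201.

0.039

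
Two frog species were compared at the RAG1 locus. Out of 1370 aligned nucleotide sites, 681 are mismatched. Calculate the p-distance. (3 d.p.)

p = 681/1370 = 0.497080… ≈ 0.497 (to 3 d.p.).

0.497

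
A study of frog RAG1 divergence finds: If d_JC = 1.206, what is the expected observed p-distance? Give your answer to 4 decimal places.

p = (3/4)(1 − e^(−4d/3)) = 0.75 × (1 − e^(-1.608)) = 0.75 × (1 − 0.200288) = 0.599784.

0.5998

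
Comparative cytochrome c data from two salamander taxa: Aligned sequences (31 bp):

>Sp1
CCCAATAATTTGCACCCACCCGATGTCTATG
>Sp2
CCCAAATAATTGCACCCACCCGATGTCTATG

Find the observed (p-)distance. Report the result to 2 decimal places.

0.10

The sequences differ at 3 of 31 positions (sites 6, 7, 9).
p = 3/31 = 0.096774… ≈ 0.10 (to 2 d.p.).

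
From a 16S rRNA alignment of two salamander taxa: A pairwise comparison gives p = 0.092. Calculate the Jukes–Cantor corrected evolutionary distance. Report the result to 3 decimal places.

0.098

d = −(3/4) ln(1 − 4p/3) = −0.75 ln(1 − 0.122667) = −0.75 ln(0.877333)
  = −0.75 × (-0.130869) = 0.098152 substitutions/site.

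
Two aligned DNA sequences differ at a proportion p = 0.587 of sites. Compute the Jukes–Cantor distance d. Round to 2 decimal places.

1.14

d = −(3/4) ln(1 − 4p/3) = −0.75 ln(1 − 0.782667) = −0.75 ln(0.217333)
  = −0.75 × (-1.526325) = 1.144744 substitutions/site.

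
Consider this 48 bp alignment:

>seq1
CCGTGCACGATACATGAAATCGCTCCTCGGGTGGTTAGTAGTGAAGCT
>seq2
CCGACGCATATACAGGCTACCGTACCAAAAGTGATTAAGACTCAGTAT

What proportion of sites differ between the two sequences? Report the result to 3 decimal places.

The sequences differ at 24 of 48 positions.
p = 24/48 = 0.500.

0.500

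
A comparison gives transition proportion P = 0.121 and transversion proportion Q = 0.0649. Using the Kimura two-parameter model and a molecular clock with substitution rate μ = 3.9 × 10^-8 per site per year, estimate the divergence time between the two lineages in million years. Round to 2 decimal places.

2.80

Under the Kimura two-parameter model, d = −½ ln(1 − 2P − Q) − ¼ ln(1 − 2Q).
1 − 2P − Q = 0.6931, giving −½ ln(0.6931) = 0.183290.
1 − 2Q = 0.8702, giving −¼ ln(0.8702) = 0.034758.
d = 0.183290 + 0.034758 = 0.218048.
Under a molecular clock d = 2μt, so t = d/(2μ) = 0.218048 / (2 × 3.9 × 10^-8) = 2.80 million years.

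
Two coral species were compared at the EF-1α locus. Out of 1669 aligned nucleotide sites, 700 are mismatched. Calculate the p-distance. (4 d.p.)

p = 700/1669 = 0.419412… ≈ 0.4194 (to 4 d.p.).

0.4194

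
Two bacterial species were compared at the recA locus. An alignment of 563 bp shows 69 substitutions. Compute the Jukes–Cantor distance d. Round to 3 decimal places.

p = 69/563 ≈ 0.122558.
d = −(3/4) ln(1 − 4p/3) = −0.75 ln(1 − 0.163411) = −0.75 ln(0.836589)
  = −0.75 × (-0.178422) = 0.133817 substitutions/site.

0.134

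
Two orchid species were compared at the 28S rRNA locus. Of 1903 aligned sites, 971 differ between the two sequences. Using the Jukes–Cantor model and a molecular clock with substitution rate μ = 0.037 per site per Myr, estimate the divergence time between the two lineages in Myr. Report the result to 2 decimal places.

11.56

p = 971/1903 ≈ 0.510247.
d = −(3/4) ln(1 − 4p/3) = −0.75 ln(1 − 0.680329) = −0.75 ln(0.319671)
  = −0.75 × (-1.140463) = 0.855347 substitutions/site.
Under a molecular clock d = 2μt, so t = d/(2μ) = 0.855347 / (2 × 0.037) = 11.56 Myr.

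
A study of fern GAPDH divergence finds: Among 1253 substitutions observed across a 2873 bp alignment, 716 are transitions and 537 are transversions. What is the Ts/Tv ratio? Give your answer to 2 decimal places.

1.33

R = 716/537 = 1.333333… ≈ 1.33 (to 2 d.p.).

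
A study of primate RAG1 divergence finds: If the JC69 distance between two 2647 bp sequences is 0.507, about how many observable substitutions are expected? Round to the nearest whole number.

Invert JC69: p = (3/4)(1 − e^(−4d/3)) = 0.75 × (1 − e^(-0.676)) = 0.75 × (1 − 0.508648) = 0.368514.
Expected differing sites = pL ≈ 0.368514 × 2647 = 975.456558 ≈ 975.

975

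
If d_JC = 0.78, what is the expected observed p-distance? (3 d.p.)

p = (3/4)(1 − e^(−4d/3)) = 0.75 × (1 − e^(-1.04)) = 0.75 × (1 − 0.353455) = 0.484909.

0.485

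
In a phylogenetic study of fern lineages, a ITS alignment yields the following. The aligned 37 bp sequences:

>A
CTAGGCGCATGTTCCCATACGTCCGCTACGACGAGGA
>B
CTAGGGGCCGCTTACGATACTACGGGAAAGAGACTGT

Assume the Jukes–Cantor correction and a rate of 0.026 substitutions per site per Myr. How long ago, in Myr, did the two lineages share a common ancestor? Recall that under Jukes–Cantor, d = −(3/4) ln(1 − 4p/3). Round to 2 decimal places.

The sequences differ at 17 of 37 sites, so p = 17/37 ≈ 0.459459.
d = −(3/4) ln(1 − 4p/3) = −0.75 ln(1 − 0.612612) = −0.75 ln(0.387388)
  = −0.75 × (-0.948329) = 0.711247 substitutions/site.
Under a molecular clock d = 2μt, so t = d/(2μ) = 0.711247 / (2 × 0.026) = 13.68 Myr.

13.68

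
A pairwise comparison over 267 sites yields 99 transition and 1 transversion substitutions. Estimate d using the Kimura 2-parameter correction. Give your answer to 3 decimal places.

P = 99/267 ≈ 0.370787 and Q = 1/267 ≈ 0.003745.
Under the Kimura two-parameter model, d = −½ ln(1 − 2P − Q) − ¼ ln(1 − 2Q).
1 − 2P − Q = 0.254681, giving −½ ln(0.254681) = 0.683872.
1 − 2Q = 0.99251, giving −¼ ln(0.99251) = 0.001880.
d = 0.683872 + 0.001880 = 0.685752.

0.686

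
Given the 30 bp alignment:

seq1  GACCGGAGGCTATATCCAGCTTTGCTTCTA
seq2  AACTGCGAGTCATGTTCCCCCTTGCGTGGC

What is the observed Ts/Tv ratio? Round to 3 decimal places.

Transitions are A↔G and C↔T; transversions are all other mismatches.
Transitions: 9. Transversions: 7.
R = 9/7 = 1.285714… ≈ 1.286 (to 3 d.p.).

1.286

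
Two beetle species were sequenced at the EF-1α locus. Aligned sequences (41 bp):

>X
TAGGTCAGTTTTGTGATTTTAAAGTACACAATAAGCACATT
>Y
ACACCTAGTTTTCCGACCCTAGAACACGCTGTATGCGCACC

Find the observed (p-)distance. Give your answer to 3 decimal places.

The sequences differ at 21 of 41 positions.
p = 21/41 = 0.512195… ≈ 0.512 (to 3 d.p.).

0.512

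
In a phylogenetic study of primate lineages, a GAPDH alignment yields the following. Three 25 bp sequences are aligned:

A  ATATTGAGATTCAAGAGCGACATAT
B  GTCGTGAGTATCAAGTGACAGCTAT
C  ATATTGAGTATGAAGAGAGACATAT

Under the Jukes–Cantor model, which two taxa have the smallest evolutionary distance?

A and C

A–B: 10/25 differ, p = 0.400, d = 0.572.
A–C: 4/25 differ, p = 0.160, d = 0.180.
B–C: 8/25 differ, p = 0.320, d = 0.417.
The smallest distance is between A and C.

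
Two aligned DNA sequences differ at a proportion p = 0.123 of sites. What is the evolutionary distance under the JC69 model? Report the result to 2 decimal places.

d = −(3/4) ln(1 − 4p/3) = −0.75 ln(1 − 0.164) = −0.75 ln(0.836)
  = −0.75 × (-0.179127) = 0.134345 substitutions/site.

0.13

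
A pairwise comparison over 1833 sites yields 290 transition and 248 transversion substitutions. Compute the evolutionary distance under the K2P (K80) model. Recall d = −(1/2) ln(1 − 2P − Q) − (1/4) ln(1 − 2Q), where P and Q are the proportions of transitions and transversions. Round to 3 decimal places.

P = 290/1833 ≈ 0.158211 and Q = 248/1833 ≈ 0.135297.
Under the Kimura two-parameter model, d = −½ ln(1 − 2P − Q) − ¼ ln(1 − 2Q).
1 − 2P − Q = 0.548281, giving −½ ln(0.548281) = 0.300484.
1 − 2Q = 0.729406, giving −¼ ln(0.729406) = 0.078881.
d = 0.300484 + 0.078881 = 0.379365.

0.379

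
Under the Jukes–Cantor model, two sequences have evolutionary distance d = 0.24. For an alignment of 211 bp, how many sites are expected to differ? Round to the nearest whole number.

43

Invert JC69: p = (3/4)(1 − e^(−4d/3)) = 0.75 × (1 − e^(-0.32)) = 0.75 × (1 − 0.726149) = 0.205388.
Expected differing sites = pL ≈ 0.205388 × 211 = 43.336868 ≈ 43.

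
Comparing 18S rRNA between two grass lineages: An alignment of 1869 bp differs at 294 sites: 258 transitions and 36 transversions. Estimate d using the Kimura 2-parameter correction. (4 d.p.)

P = 258/1869 ≈ 0.138042 and Q = 36/1869 ≈ 0.019262.
Under the Kimura two-parameter model, d = −½ ln(1 − 2P − Q) − ¼ ln(1 − 2Q).
1 − 2P − Q = 0.704654, giving −½ ln(0.704654) = 0.175024.
1 − 2Q = 0.961476, giving −¼ ln(0.961476) = 0.009821.
d = 0.175024 + 0.009821 = 0.184845.

0.1848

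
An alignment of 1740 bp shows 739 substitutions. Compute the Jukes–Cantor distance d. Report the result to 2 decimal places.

p = 739/1740 ≈ 0.424713.
d = −(3/4) ln(1 − 4p/3) = −0.75 ln(1 − 0.566284) = −0.75 ln(0.433716)
  = −0.75 × (-0.835365) = 0.626524 substitutions/site.

0.63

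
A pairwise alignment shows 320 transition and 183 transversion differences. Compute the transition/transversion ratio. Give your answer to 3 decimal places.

R = 320/183 = 1.748633… ≈ 1.749 (to 3 d.p.).

1.749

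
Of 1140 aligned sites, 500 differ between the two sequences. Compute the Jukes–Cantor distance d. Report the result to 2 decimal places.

p = 500/1140 ≈ 0.438596.
d = −(3/4) ln(1 − 4p/3) = −0.75 ln(1 − 0.584795) = −0.75 ln(0.415205)
  = −0.75 × (-0.878983) = 0.659237 substitutions/site.

0.66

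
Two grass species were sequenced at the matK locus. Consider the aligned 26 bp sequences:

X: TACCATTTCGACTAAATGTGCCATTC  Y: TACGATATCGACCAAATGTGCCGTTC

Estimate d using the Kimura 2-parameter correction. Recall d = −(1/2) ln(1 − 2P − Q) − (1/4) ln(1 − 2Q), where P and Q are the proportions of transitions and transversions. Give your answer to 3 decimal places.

Of 26 sites, 2 differences are transitions and 2 are transversions, so P = 2/26 ≈ 0.076923 and Q = 2/26 ≈ 0.076923.
Under the Kimura two-parameter model, d = −½ ln(1 − 2P − Q) − ¼ ln(1 − 2Q).
1 − 2P − Q = 0.769231, giving −½ ln(0.769231) = 0.131182.
1 − 2Q = 0.846154, giving −¼ ln(0.846154) = 0.041763.
d = 0.131182 + 0.041763 = 0.172945.

0.173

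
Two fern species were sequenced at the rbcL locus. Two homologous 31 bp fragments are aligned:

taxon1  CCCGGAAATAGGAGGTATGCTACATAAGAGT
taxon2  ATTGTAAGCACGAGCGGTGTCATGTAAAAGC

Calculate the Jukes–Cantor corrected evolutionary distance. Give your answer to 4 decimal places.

The sequences differ at 16 of 31 sites, so p = 16/31 ≈ 0.516129.
d = −(3/4) ln(1 − 4p/3) = −0.75 ln(1 − 0.688172) = −0.75 ln(0.311828)
  = −0.75 × (-1.165304) = 0.873978 substitutions/site.

0.8740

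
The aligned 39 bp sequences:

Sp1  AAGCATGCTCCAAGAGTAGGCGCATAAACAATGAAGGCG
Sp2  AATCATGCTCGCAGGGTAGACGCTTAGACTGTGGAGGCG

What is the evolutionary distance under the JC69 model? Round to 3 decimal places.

0.314

The sequences differ at 10 of 39 sites (3, 11, 12, 15, 20, 24, 27, 30, 31, 34), so p = 10/39 ≈ 0.25641.
d = −(3/4) ln(1 − 4p/3) = −0.75 ln(1 − 0.34188) = −0.75 ln(0.65812)
  = −0.75 × (-0.418368) = 0.313776 substitutions/site.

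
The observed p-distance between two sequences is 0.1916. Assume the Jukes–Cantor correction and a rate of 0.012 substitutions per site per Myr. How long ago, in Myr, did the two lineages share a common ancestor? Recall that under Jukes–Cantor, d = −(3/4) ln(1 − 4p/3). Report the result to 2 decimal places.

d = −(3/4) ln(1 − 4p/3) = −0.75 ln(1 − 0.255467) = −0.75 ln(0.744533)
  = −0.75 × (-0.294998) = 0.221249 substitutions/site.
Under a molecular clock d = 2μt, so t = d/(2μ) = 0.221249 / (2 × 0.012) = 9.22 Myr.

9.22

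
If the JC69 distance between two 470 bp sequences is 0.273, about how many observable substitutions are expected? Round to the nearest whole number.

108

Invert JC69: p = (3/4)(1 − e^(−4d/3)) = 0.75 × (1 − e^(-0.364)) = 0.75 × (1 − 0.694891) = 0.228832.
Expected differing sites = pL ≈ 0.228832 × 470 = 107.55104 ≈ 108.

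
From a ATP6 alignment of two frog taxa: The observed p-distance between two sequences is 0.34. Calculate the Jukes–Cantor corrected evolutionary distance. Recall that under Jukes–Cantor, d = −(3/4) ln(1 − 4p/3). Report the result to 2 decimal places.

d = −(3/4) ln(1 − 4p/3) = −0.75 ln(1 − 0.453333) = −0.75 ln(0.546667)
  = −0.75 × (-0.603915) = 0.452936 substitutions/site.

0.45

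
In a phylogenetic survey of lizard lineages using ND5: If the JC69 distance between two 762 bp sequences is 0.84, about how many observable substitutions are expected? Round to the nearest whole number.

Invert JC69: p = (3/4)(1 − e^(−4d/3)) = 0.75 × (1 − e^(-1.12)) = 0.75 × (1 − 0.326280) = 0.505290.
Expected differing sites = pL ≈ 0.505290 × 762 = 385.03098 ≈ 385.

385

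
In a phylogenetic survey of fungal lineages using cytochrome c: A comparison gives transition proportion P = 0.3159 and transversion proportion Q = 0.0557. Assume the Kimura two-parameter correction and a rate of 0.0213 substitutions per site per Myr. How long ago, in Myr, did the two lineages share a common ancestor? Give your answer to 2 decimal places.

14.35

Under the Kimura two-parameter model, d = −½ ln(1 − 2P − Q) − ¼ ln(1 − 2Q).
1 − 2P − Q = 0.3125, giving −½ ln(0.3125) = 0.581575.
1 − 2Q = 0.8886, giving −¼ ln(0.8886) = 0.029527.
d = 0.581575 + 0.029527 = 0.611102.
Under a molecular clock d = 2μt, so t = d/(2μ) = 0.611102 / (2 × 0.0213) = 14.35 Myr.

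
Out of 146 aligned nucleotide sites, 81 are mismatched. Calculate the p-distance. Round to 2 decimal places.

0.55

p = 81/146 = 0.554794… ≈ 0.55 (to 2 d.p.).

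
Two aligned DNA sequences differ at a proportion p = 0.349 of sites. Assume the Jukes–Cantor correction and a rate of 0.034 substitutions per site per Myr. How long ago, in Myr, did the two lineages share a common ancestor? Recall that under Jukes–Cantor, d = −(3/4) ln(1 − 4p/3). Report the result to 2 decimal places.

6.91

d = −(3/4) ln(1 − 4p/3) = −0.75 ln(1 − 0.465333) = −0.75 ln(0.534667)
  = −0.75 × (-0.626111) = 0.469583 substitutions/site.
Under a molecular clock d = 2μt, so t = d/(2μ) = 0.469583 / (2 × 0.034) = 6.91 Myr.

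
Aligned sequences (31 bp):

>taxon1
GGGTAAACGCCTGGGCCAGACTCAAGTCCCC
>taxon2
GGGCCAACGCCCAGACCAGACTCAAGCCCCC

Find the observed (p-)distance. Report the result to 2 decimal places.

0.19

The sequences differ at 6 of 31 positions (sites 4, 5, 12, 13, 15, 27).
p = 6/31 = 0.193548… ≈ 0.19 (to 2 d.p.).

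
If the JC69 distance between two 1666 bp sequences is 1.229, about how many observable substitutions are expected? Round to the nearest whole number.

Invert JC69: p = (3/4)(1 − e^(−4d/3)) = 0.75 × (1 − e^(-1.638667)) = 0.75 × (1 − 0.194239) = 0.604321.
Expected differing sites = pL ≈ 0.604321 × 1666 = 1006.798786 ≈ 1007.

1007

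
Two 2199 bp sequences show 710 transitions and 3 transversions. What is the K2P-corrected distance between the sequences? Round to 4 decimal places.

0.5215

P = 710/2199 ≈ 0.322874 and Q = 3/2199 ≈ 0.001364.
Under the Kimura two-parameter model, d = −½ ln(1 − 2P − Q) − ¼ ln(1 − 2Q).
1 − 2P − Q = 0.352888, giving −½ ln(0.352888) = 0.520802.
1 − 2Q = 0.997272, giving −¼ ln(0.997272) = 0.000683.
d = 0.520802 + 0.000683 = 0.521485.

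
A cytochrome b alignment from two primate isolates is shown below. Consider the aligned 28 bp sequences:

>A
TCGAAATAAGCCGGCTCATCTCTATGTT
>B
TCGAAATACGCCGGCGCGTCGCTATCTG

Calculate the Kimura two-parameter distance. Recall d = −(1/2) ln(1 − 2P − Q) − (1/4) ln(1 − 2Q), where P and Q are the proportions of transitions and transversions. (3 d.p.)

0.254

Of 28 sites, 1 differences are transitions and 5 are transversions, so P = 1/28 ≈ 0.035714 and Q = 5/28 ≈ 0.178571.
Under the Kimura two-parameter model, d = −½ ln(1 − 2P − Q) − ¼ ln(1 − 2Q).
1 − 2P − Q = 0.750001, giving −½ ln(0.750001) = 0.143840.
1 − 2Q = 0.642858, giving −¼ ln(0.642858) = 0.110458.
d = 0.143840 + 0.110458 = 0.254298.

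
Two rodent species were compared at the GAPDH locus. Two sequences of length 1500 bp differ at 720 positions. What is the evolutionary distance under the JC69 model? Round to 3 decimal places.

p = 720/1500 = 0.48.
d = −(3/4) ln(1 − 4p/3) = −0.75 ln(1 − 0.64) = −0.75 ln(0.36)
  = −0.75 × (-1.021651) = 0.766238 substitutions/site.

0.766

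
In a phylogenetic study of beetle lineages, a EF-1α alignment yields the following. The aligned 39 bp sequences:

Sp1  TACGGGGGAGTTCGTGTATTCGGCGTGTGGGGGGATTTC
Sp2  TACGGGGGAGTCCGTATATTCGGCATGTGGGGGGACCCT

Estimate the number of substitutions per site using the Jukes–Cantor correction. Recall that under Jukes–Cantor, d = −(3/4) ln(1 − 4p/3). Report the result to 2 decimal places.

0.21

The sequences differ at 7 of 39 sites (12, 16, 25, 36, 37, 38, 39), so p = 7/39 ≈ 0.179487.
d = −(3/4) ln(1 − 4p/3) = −0.75 ln(1 − 0.239316) = −0.75 ln(0.760684)
  = −0.75 × (-0.273537) = 0.205153 substitutions/site.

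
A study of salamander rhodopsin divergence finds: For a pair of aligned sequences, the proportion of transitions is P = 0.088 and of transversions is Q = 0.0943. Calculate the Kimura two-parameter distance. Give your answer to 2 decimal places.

Under the Kimura two-parameter model, d = −½ ln(1 − 2P − Q) − ¼ ln(1 − 2Q).
1 − 2P − Q = 0.7297, giving −½ ln(0.7297) = 0.157561.
1 − 2Q = 0.8114, giving −¼ ln(0.8114) = 0.052249.
d = 0.157561 + 0.052249 = 0.209810.

0.21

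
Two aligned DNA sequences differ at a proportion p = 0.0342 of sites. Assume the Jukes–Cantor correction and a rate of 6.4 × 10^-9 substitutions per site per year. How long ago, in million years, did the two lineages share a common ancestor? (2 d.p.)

2.73

d = −(3/4) ln(1 − 4p/3) = −0.75 ln(1 − 0.0456) = −0.75 ln(0.9544)
  = −0.75 × (-0.046672) = 0.035004 substitutions/site.
Under a molecular clock d = 2μt, so t = d/(2μ) = 0.035004 / (2 × 6.4 × 10^-9) = 2.73 million years.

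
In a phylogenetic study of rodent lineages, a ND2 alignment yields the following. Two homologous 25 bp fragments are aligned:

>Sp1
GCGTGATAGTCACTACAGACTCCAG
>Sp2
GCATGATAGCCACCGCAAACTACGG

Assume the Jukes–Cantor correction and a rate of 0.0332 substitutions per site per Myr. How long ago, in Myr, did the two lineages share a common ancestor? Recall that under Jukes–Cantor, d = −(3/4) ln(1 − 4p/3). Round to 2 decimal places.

5.28

The sequences differ at 7 of 25 sites (3, 10, 14, 15, 18, 22, 24), so p = 7/25 = 0.28.
d = −(3/4) ln(1 − 4p/3) = −0.75 ln(1 − 0.373333) = −0.75 ln(0.626667)
  = −0.75 × (-0.467340) = 0.350505 substitutions/site.
Under a molecular clock d = 2μt, so t = d/(2μ) = 0.350505 / (2 × 0.0332) = 5.28 Myr.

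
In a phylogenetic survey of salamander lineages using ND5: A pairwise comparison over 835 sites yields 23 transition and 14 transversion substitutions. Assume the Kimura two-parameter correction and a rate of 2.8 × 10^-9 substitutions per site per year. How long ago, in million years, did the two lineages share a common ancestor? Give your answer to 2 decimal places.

P = 23/835 ≈ 0.027545 and Q = 14/835 ≈ 0.016766.
Under the Kimura two-parameter model, d = −½ ln(1 − 2P − Q) − ¼ ln(1 − 2Q).
1 − 2P − Q = 0.928144, giving −½ ln(0.928144) = 0.037284.
1 − 2Q = 0.966468, giving −¼ ln(0.966468) = 0.008527.
d = 0.037284 + 0.008527 = 0.045811.
Under a molecular clock d = 2μt, so t = d/(2μ) = 0.045811 / (2 × 2.8 × 10^-9) = 8.18 million years.

8.18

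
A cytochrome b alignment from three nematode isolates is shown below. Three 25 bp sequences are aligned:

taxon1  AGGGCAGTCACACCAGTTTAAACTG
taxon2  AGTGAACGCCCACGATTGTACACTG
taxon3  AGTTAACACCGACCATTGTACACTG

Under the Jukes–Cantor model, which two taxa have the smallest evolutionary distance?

taxon1–taxon2: 9/25 differ, p = 0.360, d = 0.490.
taxon1–taxon3: 10/25 differ, p = 0.400, d = 0.572.
taxon2–taxon3: 4/25 differ, p = 0.160, d = 0.180.
The smallest distance is between taxon2 and taxon3.

taxon2 and taxon3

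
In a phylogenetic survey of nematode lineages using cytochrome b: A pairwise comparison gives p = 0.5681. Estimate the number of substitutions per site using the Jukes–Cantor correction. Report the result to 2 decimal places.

d = −(3/4) ln(1 − 4p/3) = −0.75 ln(1 − 0.757467) = −0.75 ln(0.242533)
  = −0.75 × (-1.416617) = 1.062463 substitutions/site.

1.06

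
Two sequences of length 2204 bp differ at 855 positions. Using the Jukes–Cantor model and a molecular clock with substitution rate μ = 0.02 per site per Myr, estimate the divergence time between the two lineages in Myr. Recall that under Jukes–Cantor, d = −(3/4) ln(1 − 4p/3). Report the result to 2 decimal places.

13.65

p = 855/2204 ≈ 0.387931.
d = −(3/4) ln(1 − 4p/3) = −0.75 ln(1 − 0.517241) = −0.75 ln(0.482759)
  = −0.75 × (-0.728238) = 0.546179 substitutions/site.
Under a molecular clock d = 2μt, so t = d/(2μ) = 0.546179 / (2 × 0.02) = 13.65 Myr.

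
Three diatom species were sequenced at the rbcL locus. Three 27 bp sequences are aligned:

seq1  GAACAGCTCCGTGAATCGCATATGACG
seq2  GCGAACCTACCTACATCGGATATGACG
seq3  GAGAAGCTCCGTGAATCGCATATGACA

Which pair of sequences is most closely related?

seq1–seq2: 9/27 differ, p = 0.333, d = 0.441.
seq1–seq3: 3/27 differ, p = 0.111, d = 0.120.
seq2–seq3: 8/27 differ, p = 0.296, d = 0.377.
The smallest distance is between seq1 and seq3.

seq1 and seq3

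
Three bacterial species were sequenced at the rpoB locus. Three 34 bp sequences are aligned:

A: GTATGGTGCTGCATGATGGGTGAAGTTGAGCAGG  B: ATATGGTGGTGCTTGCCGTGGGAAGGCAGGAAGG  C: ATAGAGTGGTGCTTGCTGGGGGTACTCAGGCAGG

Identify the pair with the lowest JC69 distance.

A–B: 12/34 differ, p = 0.353, d = 0.477.
A–C: 12/34 differ, p = 0.353, d = 0.477.
B–C: 8/34 differ, p = 0.235, d = 0.282.
The smallest distance is between B and C.

B and C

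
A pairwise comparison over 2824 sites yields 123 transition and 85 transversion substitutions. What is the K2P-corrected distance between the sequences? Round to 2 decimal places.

0.08

P = 123/2824 ≈ 0.043555 and Q = 85/2824 ≈ 0.030099.
Under the Kimura two-parameter model, d = −½ ln(1 − 2P − Q) − ¼ ln(1 − 2Q).
1 − 2P − Q = 0.882791, giving −½ ln(0.882791) = 0.062333.
1 − 2Q = 0.939802, giving −¼ ln(0.939802) = 0.015522.
d = 0.062333 + 0.015522 = 0.077855.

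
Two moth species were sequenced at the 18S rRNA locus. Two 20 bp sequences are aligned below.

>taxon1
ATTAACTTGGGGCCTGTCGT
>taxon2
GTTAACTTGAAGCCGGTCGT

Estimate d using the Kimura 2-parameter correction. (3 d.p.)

Of 20 sites, 3 differences are transitions and 1 are transversions, so P = 3/20 = 0.15 and Q = 1/20 = 0.05.
Under the Kimura two-parameter model, d = −½ ln(1 − 2P − Q) − ¼ ln(1 − 2Q).
1 − 2P − Q = 0.65, giving −½ ln(0.65) = 0.215391.
1 − 2Q = 0.9, giving −¼ ln(0.9) = 0.026340.
d = 0.215391 + 0.026340 = 0.241731.

0.242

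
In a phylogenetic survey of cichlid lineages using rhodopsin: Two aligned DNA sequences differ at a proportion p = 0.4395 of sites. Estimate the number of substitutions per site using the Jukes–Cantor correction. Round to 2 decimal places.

0.66

d = −(3/4) ln(1 − 4p/3) = −0.75 ln(1 − 0.586) = −0.75 ln(0.414)
  = −0.75 × (-0.881889) = 0.661417 substitutions/site.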